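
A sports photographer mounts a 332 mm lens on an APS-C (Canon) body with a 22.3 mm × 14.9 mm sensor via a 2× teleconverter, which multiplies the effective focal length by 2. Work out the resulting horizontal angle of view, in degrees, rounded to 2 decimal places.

1.92°

Effective focal length f = 332 × 2 = 664 mm.
α = 2·arctan(22.3 / (2 × 664)) = 2·arctan(0.01679) ≈ 1.9241°.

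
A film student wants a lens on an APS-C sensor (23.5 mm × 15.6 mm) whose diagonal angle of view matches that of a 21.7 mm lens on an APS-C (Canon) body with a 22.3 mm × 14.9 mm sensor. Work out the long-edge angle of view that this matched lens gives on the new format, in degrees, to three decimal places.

Sensor diagonal = √(22.3² + 14.9²) = √719.3000 ≈ 26.8198 mm.
Sensor diagonal = √(23.5² + 15.6²) = √795.6100 ≈ 28.2066 mm.
Equal diagonal AOV ⇒ f₂ = f₁ · 28.2066/26.8198 = 21.7 × 1.05171 ≈ 22.8221 mm.
Long-edge AOV on the new format = 2·arctan(23.5 / (2 × 22.8221)) = 2·arctan(0.51485) ≈ 54.4836°.

54.484°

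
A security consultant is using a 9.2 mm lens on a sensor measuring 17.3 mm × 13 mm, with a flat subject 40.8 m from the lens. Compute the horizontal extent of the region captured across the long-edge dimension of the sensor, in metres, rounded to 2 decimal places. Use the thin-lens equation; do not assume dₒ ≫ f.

dₒ: 40.8 m = 40800 mm.
Similar triangles through the lens centre give W/dₒ = w/dᵢ; with 1/f = 1/dₒ + 1/dᵢ this gives W = w·(dₒ − f)/f.
W = 17.3 mm × (40800 − 9.2) / 9.2 = 17.3 × 4433.7826 ≈ 76704.439 mm = 76.7044 m.

76.70 m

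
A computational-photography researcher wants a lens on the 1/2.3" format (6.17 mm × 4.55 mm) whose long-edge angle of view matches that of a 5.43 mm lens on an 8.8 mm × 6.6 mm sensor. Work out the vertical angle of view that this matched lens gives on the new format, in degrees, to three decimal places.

61.721°

Equal long-edge AOV ⇒ f₂ = f₁ · 6.17/8.8 = 5.43 × 0.70114 ≈ 3.8072 mm.
Vertical AOV on the new format = 2·arctan(4.55 / (2 × 3.8072)) = 2·arctan(0.59756) ≈ 61.7214°.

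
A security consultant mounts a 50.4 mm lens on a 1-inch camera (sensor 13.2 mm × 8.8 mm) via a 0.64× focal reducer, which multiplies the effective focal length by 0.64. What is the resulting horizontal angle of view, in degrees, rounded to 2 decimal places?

23.13°

Effective focal length f = 50.4 × 0.64 = 32.256 mm.
α = 2·arctan(13.2 / (2 × 32.256)) = 2·arctan(0.20461) ≈ 23.1277°.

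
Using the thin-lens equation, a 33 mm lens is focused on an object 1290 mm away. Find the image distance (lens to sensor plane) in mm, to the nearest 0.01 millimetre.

33.87 mm

1/dᵢ = 1/f − 1/dₒ = 1/33 − 1/1290 = 0.0295278 mm⁻¹.
dᵢ = 1/0.0295278 ≈ 33.8663 mm.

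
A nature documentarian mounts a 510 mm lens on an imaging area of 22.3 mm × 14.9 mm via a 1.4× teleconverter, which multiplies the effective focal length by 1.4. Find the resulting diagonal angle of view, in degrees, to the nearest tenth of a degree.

Effective focal length f = 510 × 1.4 = 714 mm.
Sensor diagonal = √(22.3² + 14.9²) = √719.3000 ≈ 26.8198 mm.
α = 2·arctan(26.820 / (2 × 714)) = 2·arctan(0.01878) ≈ 2.1519°.

2.2°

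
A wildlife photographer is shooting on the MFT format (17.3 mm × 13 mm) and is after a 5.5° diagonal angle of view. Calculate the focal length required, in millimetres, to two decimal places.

Sensor diagonal = √(17.3² + 13²) = √468.2900 ≈ 21.6400 mm.
From α = 2·arctan(d/2f) we get f = d / (2·tan(α/2)).
With d = 21.6400 mm and α/2 = 2.75°, tan(α/2) ≈ 0.04803, so f ≈ 21.6400 / 0.09607 ≈ 225.2598 mm.

225.26 mm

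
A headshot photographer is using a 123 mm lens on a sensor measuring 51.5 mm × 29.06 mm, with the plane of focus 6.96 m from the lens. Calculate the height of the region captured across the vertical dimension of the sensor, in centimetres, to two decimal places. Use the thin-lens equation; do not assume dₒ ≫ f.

dₒ: 6.96 m = 6960 mm.
Similar triangles through the lens centre give W/dₒ = h/dᵢ; with 1/f = 1/dₒ + 1/dᵢ this gives W = h·(dₒ − f)/f.
W = 29.06 mm × (6960 − 123) / 123 = 29.06 × 55.5854 ≈ 1615.311 mm = 161.531 cm.

161.53 cm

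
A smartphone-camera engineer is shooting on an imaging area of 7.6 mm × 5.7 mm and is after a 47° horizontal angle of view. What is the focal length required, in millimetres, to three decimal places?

8.739 mm

From α = 2·arctan(w/2f) we get f = w / (2·tan(α/2)).
With w = 7.6 mm and α/2 = 23.5°, tan(α/2) ≈ 0.43481, so f ≈ 7.6 / 0.86962 ≈ 8.7394 mm.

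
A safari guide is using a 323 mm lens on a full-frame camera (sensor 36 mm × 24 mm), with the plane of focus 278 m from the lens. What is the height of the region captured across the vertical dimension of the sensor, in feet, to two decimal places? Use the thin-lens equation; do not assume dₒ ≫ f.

67.69 ft

dₒ: 278 m = 278000 mm.
Similar triangles through the lens centre give W/dₒ = h/dᵢ; with 1/f = 1/dₒ + 1/dᵢ this gives W = h·(dₒ − f)/f.
W = 24 mm × (278000 − 323) / 323 = 24 × 859.6811 ≈ 20632.347 mm = 20632.347/304.8 ft = 67.6914 ft.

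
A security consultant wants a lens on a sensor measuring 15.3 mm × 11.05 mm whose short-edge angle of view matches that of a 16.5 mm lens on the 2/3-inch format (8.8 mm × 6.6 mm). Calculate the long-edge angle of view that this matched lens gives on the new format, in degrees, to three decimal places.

30.957°

Equal short-edge AOV ⇒ f₂ = f₁ · 11.05/6.6 = 16.5 × 1.67424 ≈ 27.6250 mm.
Long-edge AOV on the new format = 2·arctan(15.3 / (2 × 27.6250)) = 2·arctan(0.27692) ≈ 30.9573°.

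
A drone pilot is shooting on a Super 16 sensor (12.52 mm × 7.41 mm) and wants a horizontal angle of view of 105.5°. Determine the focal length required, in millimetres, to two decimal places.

From α = 2·arctan(w/2f) we get f = w / (2·tan(α/2)).
With w = 12.52 mm and α/2 = 52.75°, tan(α/2) ≈ 1.31507, so f ≈ 12.52 / 2.63013 ≈ 4.7602 mm.

4.76 mm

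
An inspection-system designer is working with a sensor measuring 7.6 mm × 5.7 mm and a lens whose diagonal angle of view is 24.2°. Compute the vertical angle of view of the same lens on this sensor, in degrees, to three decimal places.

14.659°

Sensor diagonal = √(7.6² + 5.7²) = √90.2500 ≈ 9.5000 mm.
From the diagonal AOV: f = 9.5000 / (2·tan(12.1°)) = 9.5000 / 0.42876 ≈ 22.1568 mm.
Vertical AOV = 2·arctan(5.7 / (2 × 22.1568)) = 2·arctan(0.12863) ≈ 14.6593°.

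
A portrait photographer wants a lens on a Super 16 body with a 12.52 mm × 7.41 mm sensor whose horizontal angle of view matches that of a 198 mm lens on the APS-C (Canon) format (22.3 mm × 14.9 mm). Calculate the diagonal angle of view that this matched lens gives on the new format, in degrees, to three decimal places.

7.488°

Equal horizontal AOV ⇒ f₂ = f₁ · 12.52/22.3 = 198 × 0.56143 ≈ 111.1641 mm.
Sensor diagonal = √(12.52² + 7.41²) = √211.6585 ≈ 14.5485 mm.
Diagonal AOV on the new format = 2·arctan(14.5485 / (2 × 111.1641)) = 2·arctan(0.06544) ≈ 7.4878°.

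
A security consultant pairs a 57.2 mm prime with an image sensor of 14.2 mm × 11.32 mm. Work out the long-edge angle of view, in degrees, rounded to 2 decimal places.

Angle of view α = 2·arctan(w/2f) with w = 14.2 mm and f = 57.2 mm.
w/2f = 0.12413; arctan(0.12413) ≈ 7.0757°, so α ≈ 14.1514°.

14.15°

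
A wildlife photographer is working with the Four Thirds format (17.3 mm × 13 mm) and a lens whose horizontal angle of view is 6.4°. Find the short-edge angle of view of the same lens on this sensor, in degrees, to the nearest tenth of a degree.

4.8°

From the horizontal AOV: f = 17.3 / (2·tan(3.2°)) = 17.3 / 0.11182 ≈ 154.7166 mm.
Short-edge AOV = 2·arctan(13 / (2 × 154.7166)) = 2·arctan(0.04201) ≈ 4.8114°.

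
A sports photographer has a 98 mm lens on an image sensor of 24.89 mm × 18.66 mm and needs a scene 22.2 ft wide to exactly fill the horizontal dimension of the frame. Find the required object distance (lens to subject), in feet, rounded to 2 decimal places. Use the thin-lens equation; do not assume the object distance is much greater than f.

W: 22.2 ft × 304.8 mm/ft = 6766.56 mm.
Magnification m = w/W = dᵢ/dₒ; combined with 1/f = 1/dₒ + 1/dᵢ this gives dₒ = f·(1 + W/w).
dₒ = 98 mm × (1 + 6766.56/24.89) = 98 × 272.8586 ≈ 26740.140 mm = 26740.140/304.8 ft = 87.7301 ft.

87.73 ft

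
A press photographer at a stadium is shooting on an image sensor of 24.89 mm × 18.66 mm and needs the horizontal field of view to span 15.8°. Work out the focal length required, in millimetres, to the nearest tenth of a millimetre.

From α = 2·arctan(w/2f) we get f = w / (2·tan(α/2)).
With w = 24.89 mm and α/2 = 7.9°, tan(α/2) ≈ 0.13876, so f ≈ 24.89 / 0.27752 ≈ 89.6863 mm.

89.7 mm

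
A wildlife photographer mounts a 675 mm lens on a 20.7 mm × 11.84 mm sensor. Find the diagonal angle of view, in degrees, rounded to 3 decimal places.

2.024°

Sensor diagonal = √(20.7² + 11.84²) = √568.6756 ≈ 23.8469 mm.
Angle of view α = 2·arctan(d/2f) with d = 23.8469 mm and f = 675 mm.
d/2f = 0.01766; arctan(0.01766) ≈ 1.0120°, so α ≈ 2.0240°.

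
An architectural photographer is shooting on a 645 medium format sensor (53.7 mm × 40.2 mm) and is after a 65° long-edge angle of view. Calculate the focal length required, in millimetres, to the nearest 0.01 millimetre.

42.15 mm

From α = 2·arctan(w/2f) we get f = w / (2·tan(α/2)).
With w = 53.7 mm and α/2 = 32.5°, tan(α/2) ≈ 0.63707, so f ≈ 53.7 / 1.27414 ≈ 42.1461 mm.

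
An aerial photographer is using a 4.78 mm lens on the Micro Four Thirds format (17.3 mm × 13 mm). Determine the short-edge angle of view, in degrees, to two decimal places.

Angle of view α = 2·arctan(h/2f) with h = 13 mm and f = 4.78 mm.
h/2f = 1.35983; arctan(1.35983) ≈ 53.6698°, so α ≈ 107.3396°.

107.34°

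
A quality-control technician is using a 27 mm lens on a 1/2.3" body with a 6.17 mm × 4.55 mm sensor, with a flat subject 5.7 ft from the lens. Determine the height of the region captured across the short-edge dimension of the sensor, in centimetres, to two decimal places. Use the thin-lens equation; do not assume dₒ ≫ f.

28.82 cm

dₒ: 5.7 ft × 304.8 mm/ft = 1737.36 mm.
Similar triangles through the lens centre give W/dₒ = h/dᵢ; with 1/f = 1/dₒ + 1/dᵢ this gives W = h·(dₒ − f)/f.
W = 4.55 mm × (1737.36 − 27) / 27 = 4.55 × 63.3467 ≈ 288.227 mm = 28.8227 cm.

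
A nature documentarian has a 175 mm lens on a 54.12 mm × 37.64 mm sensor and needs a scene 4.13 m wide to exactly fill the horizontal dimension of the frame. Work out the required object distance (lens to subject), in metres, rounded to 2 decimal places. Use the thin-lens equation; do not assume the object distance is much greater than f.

13.53 m

W: 4.13 m = 4130 mm.
Magnification m = w/W = dᵢ/dₒ; combined with 1/f = 1/dₒ + 1/dᵢ this gives dₒ = f·(1 + W/w).
dₒ = 175 mm × (1 + 4130/54.12) = 175 × 77.3119 ≈ 13529.582 mm = 13.5296 m.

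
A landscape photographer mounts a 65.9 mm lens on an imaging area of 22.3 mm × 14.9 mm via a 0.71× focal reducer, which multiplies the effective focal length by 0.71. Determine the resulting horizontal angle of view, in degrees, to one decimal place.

Effective focal length f = 65.9 × 0.71 = 46.789 mm.
α = 2·arctan(22.3 / (2 × 46.789)) = 2·arctan(0.23830) ≈ 26.8076°.

26.8°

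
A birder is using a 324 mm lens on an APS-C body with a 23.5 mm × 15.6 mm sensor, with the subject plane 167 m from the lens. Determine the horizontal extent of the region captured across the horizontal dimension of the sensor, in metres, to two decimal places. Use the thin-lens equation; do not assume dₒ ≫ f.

12.09 m

dₒ: 167 m = 167000 mm.
Similar triangles through the lens centre give W/dₒ = w/dᵢ; with 1/f = 1/dₒ + 1/dᵢ this gives W = w·(dₒ − f)/f.
W = 23.5 mm × (167000 − 324) / 324 = 23.5 × 514.4321 ≈ 12089.154 mm = 12.0892 m.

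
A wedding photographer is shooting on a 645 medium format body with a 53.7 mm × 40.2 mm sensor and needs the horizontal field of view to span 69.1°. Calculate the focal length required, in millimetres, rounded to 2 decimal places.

From α = 2·arctan(w/2f) we get f = w / (2·tan(α/2)).
With w = 53.7 mm and α/2 = 34.55°, tan(α/2) ≈ 0.68857, so f ≈ 53.7 / 1.37713 ≈ 38.9940 mm.

38.99 mm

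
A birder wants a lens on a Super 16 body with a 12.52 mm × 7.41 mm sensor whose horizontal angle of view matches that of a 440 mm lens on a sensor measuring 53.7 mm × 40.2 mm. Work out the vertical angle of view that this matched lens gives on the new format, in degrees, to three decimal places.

4.137°

Equal horizontal AOV ⇒ f₂ = f₁ · 12.52/53.7 = 440 × 0.23315 ≈ 102.5847 mm.
Vertical AOV on the new format = 2·arctan(7.41 / (2 × 102.5847)) = 2·arctan(0.03612) ≈ 4.1368°.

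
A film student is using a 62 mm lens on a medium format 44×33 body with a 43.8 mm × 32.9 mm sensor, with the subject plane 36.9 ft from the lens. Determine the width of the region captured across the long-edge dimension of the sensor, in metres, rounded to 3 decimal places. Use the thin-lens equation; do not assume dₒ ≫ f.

dₒ: 36.9 ft × 304.8 mm/ft = 11247.12 mm.
Similar triangles through the lens centre give W/dₒ = w/dᵢ; with 1/f = 1/dₒ + 1/dᵢ this gives W = w·(dₒ − f)/f.
W = 43.8 mm × (11247.1 − 62) / 62 = 43.8 × 180.4052 ≈ 7901.746 mm = 7.90175 m.

7.902 m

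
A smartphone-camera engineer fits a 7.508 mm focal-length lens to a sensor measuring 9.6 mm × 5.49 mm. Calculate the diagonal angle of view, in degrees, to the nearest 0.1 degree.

72.7°

Sensor diagonal = √(9.6² + 5.49²) = √122.3001 ≈ 11.0589 mm.
Angle of view α = 2·arctan(d/2f) with d = 11.0589 mm and f = 7.508 mm.
d/2f = 0.73648; arctan(0.73648) ≈ 36.3708°, so α ≈ 72.7416°.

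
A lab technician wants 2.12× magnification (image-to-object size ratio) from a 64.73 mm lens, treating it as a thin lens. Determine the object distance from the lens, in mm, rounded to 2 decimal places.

95.26 mm

With m = dᵢ/dₒ and 1/f = 1/dₒ + 1/dᵢ, substituting dᵢ = m·dₒ gives 1/f = (1 + 1/m)/dₒ, hence dₒ = f·(1 + 1/m).
dₒ = 64.73 × (1 + 1/2.12) = 64.73 × 1.47170 ≈ 95.263 mm.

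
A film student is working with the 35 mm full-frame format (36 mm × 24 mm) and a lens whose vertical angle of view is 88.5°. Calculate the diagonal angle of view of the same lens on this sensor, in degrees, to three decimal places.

From the vertical AOV: f = 24 / (2·tan(44.25°)) = 24 / 1.94831 ≈ 12.3183 mm.
Sensor diagonal = √(36² + 24²) = √1872.0000 ≈ 43.2666 mm.
Diagonal AOV = 2·arctan(43.2666 / (2 × 12.3183)) = 2·arctan(1.75619) ≈ 120.6843°.

120.684°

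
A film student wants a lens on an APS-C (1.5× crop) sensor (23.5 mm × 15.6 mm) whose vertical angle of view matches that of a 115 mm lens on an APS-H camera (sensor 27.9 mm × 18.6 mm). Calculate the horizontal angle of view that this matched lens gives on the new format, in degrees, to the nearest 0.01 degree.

13.89°

Equal vertical AOV ⇒ f₂ = f₁ · 15.6/18.6 = 115 × 0.83871 ≈ 96.4516 mm.
Horizontal AOV on the new format = 2·arctan(23.5 / (2 × 96.4516)) = 2·arctan(0.12182) ≈ 13.8914°.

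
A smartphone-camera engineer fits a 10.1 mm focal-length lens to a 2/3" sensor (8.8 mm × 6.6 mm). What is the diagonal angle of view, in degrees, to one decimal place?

57.1°

Sensor diagonal = √(8.8² + 6.6²) = √121.0000 ≈ 11.0000 mm.
Angle of view α = 2·arctan(d/2f) with d = 11.0000 mm and f = 10.1 mm.
d/2f = 0.54455; arctan(0.54455) ≈ 28.5707°, so α ≈ 57.1414°.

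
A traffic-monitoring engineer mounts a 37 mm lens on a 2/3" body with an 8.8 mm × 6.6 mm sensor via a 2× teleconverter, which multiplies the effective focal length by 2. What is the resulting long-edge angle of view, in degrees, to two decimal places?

6.81°

Effective focal length f = 37 × 2 = 74 mm.
α = 2·arctan(8.8 / (2 × 74)) = 2·arctan(0.05946) ≈ 6.8055°.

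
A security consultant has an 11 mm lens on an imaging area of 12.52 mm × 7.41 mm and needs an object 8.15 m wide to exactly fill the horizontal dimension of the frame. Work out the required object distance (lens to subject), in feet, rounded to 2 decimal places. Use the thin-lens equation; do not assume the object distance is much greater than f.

W: 8.15 m = 8150 mm.
Magnification m = w/W = dᵢ/dₒ; combined with 1/f = 1/dₒ + 1/dᵢ this gives dₒ = f·(1 + W/w).
dₒ = 11 mm × (1 + 8150/12.52) = 11 × 651.9585 ≈ 7171.543 mm = 7171.543/304.8 ft = 23.5287 ft.

23.53 ft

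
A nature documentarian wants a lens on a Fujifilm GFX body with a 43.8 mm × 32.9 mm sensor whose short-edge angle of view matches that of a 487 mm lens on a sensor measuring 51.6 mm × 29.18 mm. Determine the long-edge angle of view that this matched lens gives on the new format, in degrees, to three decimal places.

4.568°

Equal short-edge AOV ⇒ f₂ = f₁ · 32.9/29.18 = 487 × 1.12748 ≈ 549.0850 mm.
Long-edge AOV on the new format = 2·arctan(43.8 / (2 × 549.0850)) = 2·arctan(0.03988) ≈ 4.5680°.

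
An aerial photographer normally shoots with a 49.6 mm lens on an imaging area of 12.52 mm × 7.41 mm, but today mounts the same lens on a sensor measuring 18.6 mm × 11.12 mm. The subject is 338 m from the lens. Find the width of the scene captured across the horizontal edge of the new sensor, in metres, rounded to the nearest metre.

The focal length stays 49.6 mm; the relevant sensor dimension is now w = 18.6 mm. Object distance dₒ = 338 m = 338000 mm.
Thin-lens field width W = w·(dₒ − f)/f = 18.6 × (338000 − 49.6)/49.6 ≈ 126731.400 mm = 126.731 m.

127 m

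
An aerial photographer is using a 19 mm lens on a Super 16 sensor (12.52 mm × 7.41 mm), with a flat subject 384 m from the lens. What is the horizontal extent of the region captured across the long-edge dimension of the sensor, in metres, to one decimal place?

253.0 m

dₒ: 384 m = 384000 mm.
Similar triangles through the lens centre give W/dₒ = w/dᵢ; with 1/f = 1/dₒ + 1/dᵢ this gives W = w·(dₒ − f)/f.
W = 12.52 mm × (384000 − 19) / 19 = 12.52 × 20209.5263 ≈ 253023.269 mm = 253.023 m.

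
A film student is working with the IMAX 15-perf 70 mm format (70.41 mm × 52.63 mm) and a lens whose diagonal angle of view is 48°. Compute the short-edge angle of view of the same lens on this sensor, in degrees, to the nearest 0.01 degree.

Sensor diagonal = √(70.41² + 52.63²) = √7727.4850 ≈ 87.9061 mm.
From the diagonal AOV: f = 87.9061 / (2·tan(24°)) = 87.9061 / 0.89046 ≈ 98.7202 mm.
Short-edge AOV = 2·arctan(52.63 / (2 × 98.7202)) = 2·arctan(0.26656) ≈ 29.8516°.

29.85°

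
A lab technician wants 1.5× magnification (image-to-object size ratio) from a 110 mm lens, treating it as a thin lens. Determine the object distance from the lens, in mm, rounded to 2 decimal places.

With m = dᵢ/dₒ and 1/f = 1/dₒ + 1/dᵢ, substituting dᵢ = m·dₒ gives 1/f = (1 + 1/m)/dₒ, hence dₒ = f·(1 + 1/m).
dₒ = 110 × (1 + 1/1.5) = 110 × 1.66667 ≈ 183.333 mm.

183.33 mm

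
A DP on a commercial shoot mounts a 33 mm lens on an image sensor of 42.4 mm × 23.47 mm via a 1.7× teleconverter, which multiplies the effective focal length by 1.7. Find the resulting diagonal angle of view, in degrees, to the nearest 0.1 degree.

Effective focal length f = 33 × 1.7 = 56.1 mm.
Sensor diagonal = √(42.4² + 23.47²) = √2348.6009 ≈ 48.4624 mm.
α = 2·arctan(48.462 / (2 × 56.1)) = 2·arctan(0.43193) ≈ 46.7218°.

46.7°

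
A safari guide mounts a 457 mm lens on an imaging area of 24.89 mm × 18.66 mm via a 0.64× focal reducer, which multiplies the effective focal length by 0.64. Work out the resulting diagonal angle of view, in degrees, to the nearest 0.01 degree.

Effective focal length f = 457 × 0.64 = 292.48 mm.
Sensor diagonal = √(24.89² + 18.66²) = √967.7077 ≈ 31.1080 mm.
α = 2·arctan(31.108 / (2 × 292.48)) = 2·arctan(0.05318) ≈ 6.0882°.

6.09°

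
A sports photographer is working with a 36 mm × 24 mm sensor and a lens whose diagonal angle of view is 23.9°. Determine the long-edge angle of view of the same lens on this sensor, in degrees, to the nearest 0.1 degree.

20.0°

Sensor diagonal = √(36² + 24²) = √1872.0000 ≈ 43.2666 mm.
From the diagonal AOV: f = 43.2666 / (2·tan(11.95°)) = 43.2666 / 0.42329 ≈ 102.2152 mm.
Long-edge AOV = 2·arctan(36 / (2 × 102.2152)) = 2·arctan(0.17610) ≈ 19.9747°.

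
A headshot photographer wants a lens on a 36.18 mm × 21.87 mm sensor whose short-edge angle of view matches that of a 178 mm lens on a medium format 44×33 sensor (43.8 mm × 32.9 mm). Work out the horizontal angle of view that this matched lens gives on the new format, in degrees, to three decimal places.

Equal short-edge AOV ⇒ f₂ = f₁ · 21.87/32.9 = 178 × 0.66474 ≈ 118.3240 mm.
Horizontal AOV on the new format = 2·arctan(36.18 / (2 × 118.3240)) = 2·arctan(0.15289) ≈ 17.3847°.

17.385°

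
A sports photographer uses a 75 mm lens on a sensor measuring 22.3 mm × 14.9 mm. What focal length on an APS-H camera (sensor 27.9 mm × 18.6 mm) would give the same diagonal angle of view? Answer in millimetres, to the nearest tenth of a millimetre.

Sensor diagonal = √(22.3² + 14.9²) = √719.3000 ≈ 26.8198 mm.
Sensor diagonal = √(27.9² + 18.6²) = √1124.3700 ≈ 33.5316 mm.
Equal angle of view means equal diagonal/f ratio, so f₂ = f₁ · (diagonal₂/diagonal₁) = 75 × 33.5316/26.8198.
f₂ = 75 × 1.25026 ≈ 93.769 mm.

93.8 mm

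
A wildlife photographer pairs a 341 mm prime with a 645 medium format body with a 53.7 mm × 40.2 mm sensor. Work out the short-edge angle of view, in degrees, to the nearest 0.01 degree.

6.75°

Angle of view α = 2·arctan(h/2f) with h = 40.2 mm and f = 341 mm.
h/2f = 0.05894; arctan(0.05894) ≈ 3.3734°, so α ≈ 6.7467°.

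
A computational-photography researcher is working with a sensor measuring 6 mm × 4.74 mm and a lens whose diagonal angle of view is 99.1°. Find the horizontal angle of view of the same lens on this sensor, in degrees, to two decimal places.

85.25°

Sensor diagonal = √(6² + 4.74²) = √58.4676 ≈ 7.6464 mm.
From the diagonal AOV: f = 7.6464 / (2·tan(49.55°)) = 7.6464 / 2.34584 ≈ 3.2596 mm.
Horizontal AOV = 2·arctan(6 / (2 × 3.2596)) = 2·arctan(0.92037) ≈ 85.2510°.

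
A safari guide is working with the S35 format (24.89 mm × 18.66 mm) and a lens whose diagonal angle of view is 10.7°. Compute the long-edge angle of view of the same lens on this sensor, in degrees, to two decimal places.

8.57°

Sensor diagonal = √(24.89² + 18.66²) = √967.7077 ≈ 31.1080 mm.
From the diagonal AOV: f = 31.1080 / (2·tan(5.35°)) = 31.1080 / 0.18729 ≈ 166.0910 mm.
Long-edge AOV = 2·arctan(24.89 / (2 × 166.0910)) = 2·arctan(0.07493) ≈ 8.5702°.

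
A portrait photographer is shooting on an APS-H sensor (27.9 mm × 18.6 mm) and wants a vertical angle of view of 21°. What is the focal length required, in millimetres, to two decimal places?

50.18 mm

From α = 2·arctan(h/2f) we get f = h / (2·tan(α/2)).
With h = 18.6 mm and α/2 = 10.5°, tan(α/2) ≈ 0.18534, so f ≈ 18.6 / 0.37068 ≈ 50.1783 mm.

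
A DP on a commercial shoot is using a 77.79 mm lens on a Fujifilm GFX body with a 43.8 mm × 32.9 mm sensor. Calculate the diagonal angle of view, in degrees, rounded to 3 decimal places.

Sensor diagonal = √(43.8² + 32.9²) = √3000.8500 ≈ 54.7800 mm.
Angle of view α = 2·arctan(d/2f) with d = 54.7800 mm and f = 77.79 mm.
d/2f = 0.35210; arctan(0.35210) ≈ 19.3973°, so α ≈ 38.7945°.

38.795°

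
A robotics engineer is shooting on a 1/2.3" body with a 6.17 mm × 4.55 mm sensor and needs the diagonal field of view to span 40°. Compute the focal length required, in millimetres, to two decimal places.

10.53 mm

Sensor diagonal = √(6.17² + 4.55²) = √58.7714 ≈ 7.6663 mm.
From α = 2·arctan(d/2f) we get f = d / (2·tan(α/2)).
With d = 7.6663 mm and α/2 = 20°, tan(α/2) ≈ 0.36397, so f ≈ 7.6663 / 0.72794 ≈ 10.5314 mm.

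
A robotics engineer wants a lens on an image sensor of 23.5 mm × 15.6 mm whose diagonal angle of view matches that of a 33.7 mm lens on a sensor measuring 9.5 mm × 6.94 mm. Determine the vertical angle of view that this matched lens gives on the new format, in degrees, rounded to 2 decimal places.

Sensor diagonal = √(9.5² + 6.94²) = √138.4136 ≈ 11.7649 mm.
Sensor diagonal = √(23.5² + 15.6²) = √795.6100 ≈ 28.2066 mm.
Equal diagonal AOV ⇒ f₂ = f₁ · 28.2066/11.7649 = 33.7 × 2.39751 ≈ 80.7961 mm.
Vertical AOV on the new format = 2·arctan(15.6 / (2 × 80.7961)) = 2·arctan(0.09654) ≈ 11.0284°.

11.03°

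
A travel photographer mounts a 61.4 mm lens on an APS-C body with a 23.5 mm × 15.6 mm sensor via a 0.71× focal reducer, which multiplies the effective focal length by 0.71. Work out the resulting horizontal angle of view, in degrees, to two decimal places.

30.17°

Effective focal length f = 61.4 × 0.71 = 43.594 mm.
α = 2·arctan(23.5 / (2 × 43.594)) = 2·arctan(0.26953) ≈ 30.1692°.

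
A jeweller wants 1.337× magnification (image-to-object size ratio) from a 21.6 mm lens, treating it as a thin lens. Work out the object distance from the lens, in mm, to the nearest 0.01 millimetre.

37.76 mm

With m = dᵢ/dₒ and 1/f = 1/dₒ + 1/dᵢ, substituting dᵢ = m·dₒ gives 1/f = (1 + 1/m)/dₒ, hence dₒ = f·(1 + 1/m).
dₒ = 21.6 × (1 + 1/1.337) = 21.6 × 1.74794 ≈ 37.756 mm.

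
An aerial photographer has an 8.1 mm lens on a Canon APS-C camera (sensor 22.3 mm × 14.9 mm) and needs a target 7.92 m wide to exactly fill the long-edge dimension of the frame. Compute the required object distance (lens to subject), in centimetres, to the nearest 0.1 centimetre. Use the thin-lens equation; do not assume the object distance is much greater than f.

W: 7.92 m = 7920 mm.
Magnification m = w/W = dᵢ/dₒ; combined with 1/f = 1/dₒ + 1/dᵢ this gives dₒ = f·(1 + W/w).
dₒ = 8.1 mm × (1 + 7920/22.3) = 8.1 × 356.1570 ≈ 2884.871 mm = 288.487 cm.

288.5 cm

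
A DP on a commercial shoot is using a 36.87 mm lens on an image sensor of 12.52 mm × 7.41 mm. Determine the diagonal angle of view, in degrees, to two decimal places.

22.32°

Sensor diagonal = √(12.52² + 7.41²) = √211.6585 ≈ 14.5485 mm.
Angle of view α = 2·arctan(d/2f) with d = 14.5485 mm and f = 36.87 mm.
d/2f = 0.19729; arctan(0.19729) ≈ 11.1608°, so α ≈ 22.3216°.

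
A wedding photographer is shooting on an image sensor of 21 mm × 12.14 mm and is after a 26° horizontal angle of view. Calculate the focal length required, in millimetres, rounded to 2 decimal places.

From α = 2·arctan(w/2f) we get f = w / (2·tan(α/2)).
With w = 21 mm and α/2 = 13°, tan(α/2) ≈ 0.23087, so f ≈ 21 / 0.46174 ≈ 45.4805 mm.

45.48 mm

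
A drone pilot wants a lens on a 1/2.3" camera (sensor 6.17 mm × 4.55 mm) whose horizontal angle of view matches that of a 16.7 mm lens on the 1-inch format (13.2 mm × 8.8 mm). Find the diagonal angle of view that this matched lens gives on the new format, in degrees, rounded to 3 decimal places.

Equal horizontal AOV ⇒ f₂ = f₁ · 6.17/13.2 = 16.7 × 0.46742 ≈ 7.8060 mm.
Sensor diagonal = √(6.17² + 4.55²) = √58.7714 ≈ 7.6663 mm.
Diagonal AOV on the new format = 2·arctan(7.6663 / (2 × 7.8060)) = 2·arctan(0.49105) ≈ 52.3067°.

52.307°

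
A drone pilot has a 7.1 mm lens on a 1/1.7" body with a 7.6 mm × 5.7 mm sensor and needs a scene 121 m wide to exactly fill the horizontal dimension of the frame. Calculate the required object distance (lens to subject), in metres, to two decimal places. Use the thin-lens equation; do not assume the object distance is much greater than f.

113.05 m

W: 121 m = 121000 mm.
Magnification m = w/W = dᵢ/dₒ; combined with 1/f = 1/dₒ + 1/dᵢ this gives dₒ = f·(1 + W/w).
dₒ = 7.1 mm × (1 + 121000/7.6) = 7.1 × 15922.0526 ≈ 113046.574 mm = 113.047 m.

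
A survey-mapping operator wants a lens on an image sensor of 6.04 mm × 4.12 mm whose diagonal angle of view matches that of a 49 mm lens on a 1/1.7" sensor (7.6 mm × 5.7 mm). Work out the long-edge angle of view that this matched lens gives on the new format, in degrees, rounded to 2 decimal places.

Sensor diagonal = √(7.6² + 5.7²) = √90.2500 ≈ 9.5000 mm.
Sensor diagonal = √(6.04² + 4.12²) = √53.4560 ≈ 7.3114 mm.
Equal diagonal AOV ⇒ f₂ = f₁ · 7.3114/9.5000 = 49 × 0.76962 ≈ 37.7112 mm.
Long-edge AOV on the new format = 2·arctan(6.04 / (2 × 37.7112)) = 2·arctan(0.08008) ≈ 9.1572°.

9.16°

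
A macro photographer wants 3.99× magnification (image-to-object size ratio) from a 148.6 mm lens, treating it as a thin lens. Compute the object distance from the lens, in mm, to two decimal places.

185.84 mm

With m = dᵢ/dₒ and 1/f = 1/dₒ + 1/dᵢ, substituting dᵢ = m·dₒ gives 1/f = (1 + 1/m)/dₒ, hence dₒ = f·(1 + 1/m).
dₒ = 148.6 × (1 + 1/3.99) = 148.6 × 1.25063 ≈ 185.843 mm.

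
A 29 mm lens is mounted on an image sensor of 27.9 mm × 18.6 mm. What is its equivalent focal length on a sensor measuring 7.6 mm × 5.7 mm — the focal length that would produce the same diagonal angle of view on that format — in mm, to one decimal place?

Sensor diagonal = √(27.9² + 18.6²) = √1124.3700 ≈ 33.5316 mm.
Sensor diagonal = √(7.6² + 5.7²) = √90.2500 ≈ 9.5000 mm.
Equal angle of view means equal diagonal/f ratio, so f₂ = f₁ · (diagonal₂/diagonal₁) = 29 × 9.5000/33.5316.
f₂ = 29 × 0.28331 ≈ 8.216 mm.

8.2 mm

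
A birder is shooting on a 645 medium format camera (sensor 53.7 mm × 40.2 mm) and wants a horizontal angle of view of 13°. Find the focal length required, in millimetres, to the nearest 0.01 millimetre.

From α = 2·arctan(w/2f) we get f = w / (2·tan(α/2)).
With w = 53.7 mm and α/2 = 6.5°, tan(α/2) ≈ 0.11394, so f ≈ 53.7 / 0.22787 ≈ 235.6594 mm.

235.66 mm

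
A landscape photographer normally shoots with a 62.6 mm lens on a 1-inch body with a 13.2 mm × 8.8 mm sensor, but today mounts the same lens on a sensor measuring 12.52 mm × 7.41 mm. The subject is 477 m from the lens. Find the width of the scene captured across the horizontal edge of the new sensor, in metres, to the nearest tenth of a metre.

The focal length stays 62.6 mm; the relevant sensor dimension is now w = 12.52 mm. Object distance dₒ = 477 m = 477000 mm.
Thin-lens field width W = w·(dₒ − f)/f = 12.52 × (477000 − 62.6)/62.6 ≈ 95387.480 mm = 95.3875 m.

95.4 m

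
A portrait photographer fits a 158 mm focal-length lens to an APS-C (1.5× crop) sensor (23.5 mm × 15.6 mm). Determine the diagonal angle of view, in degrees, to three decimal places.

10.202°

Sensor diagonal = √(23.5² + 15.6²) = √795.6100 ≈ 28.2066 mm.
Angle of view α = 2·arctan(d/2f) with d = 28.2066 mm and f = 158 mm.
d/2f = 0.08926; arctan(0.08926) ≈ 5.1008°, so α ≈ 10.2016°.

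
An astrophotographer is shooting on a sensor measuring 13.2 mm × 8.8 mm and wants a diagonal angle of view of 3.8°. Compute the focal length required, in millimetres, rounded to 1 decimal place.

Sensor diagonal = √(13.2² + 8.8²) = √251.6800 ≈ 15.8644 mm.
From α = 2·arctan(d/2f) we get f = d / (2·tan(α/2)).
With d = 15.8644 mm and α/2 = 1.9°, tan(α/2) ≈ 0.03317, so f ≈ 15.8644 / 0.06635 ≈ 239.1135 mm.

239.1 mm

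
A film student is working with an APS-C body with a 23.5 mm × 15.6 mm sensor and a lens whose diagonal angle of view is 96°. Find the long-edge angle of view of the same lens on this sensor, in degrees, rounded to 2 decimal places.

Sensor diagonal = √(23.5² + 15.6²) = √795.6100 ≈ 28.2066 mm.
From the diagonal AOV: f = 28.2066 / (2·tan(48°)) = 28.2066 / 2.22123 ≈ 12.6987 mm.
Long-edge AOV = 2·arctan(23.5 / (2 × 12.6987)) = 2·arctan(0.92530) ≈ 85.5559°.

85.56°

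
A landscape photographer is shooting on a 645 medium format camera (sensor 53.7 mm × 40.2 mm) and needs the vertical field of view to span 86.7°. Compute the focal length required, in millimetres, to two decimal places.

From α = 2·arctan(h/2f) we get f = h / (2·tan(α/2)).
With h = 40.2 mm and α/2 = 43.35°, tan(α/2) ≈ 0.94400, so f ≈ 40.2 / 1.88800 ≈ 21.2923 mm.

21.29 mm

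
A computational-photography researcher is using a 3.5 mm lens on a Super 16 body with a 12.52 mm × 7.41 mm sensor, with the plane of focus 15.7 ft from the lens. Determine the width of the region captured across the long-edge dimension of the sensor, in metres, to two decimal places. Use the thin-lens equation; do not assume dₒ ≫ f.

dₒ: 15.7 ft × 304.8 mm/ft = 4785.36 mm.
Similar triangles through the lens centre give W/dₒ = w/dᵢ; with 1/f = 1/dₒ + 1/dᵢ this gives W = w·(dₒ − f)/f.
W = 12.52 mm × (4785.36 − 3.5) / 3.5 = 12.52 × 1366.2457 ≈ 17105.396 mm = 17.1054 m.

17.11 m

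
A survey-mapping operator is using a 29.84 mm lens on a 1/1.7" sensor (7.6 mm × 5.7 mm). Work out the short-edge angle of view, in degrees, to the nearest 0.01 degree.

Angle of view α = 2·arctan(h/2f) with h = 5.7 mm and f = 29.84 mm.
h/2f = 0.09551; arctan(0.09551) ≈ 5.4557°, so α ≈ 10.9115°.

10.91°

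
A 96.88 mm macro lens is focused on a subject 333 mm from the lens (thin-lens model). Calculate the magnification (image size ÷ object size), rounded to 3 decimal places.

0.410×

Thin lens: 1/f = 1/dₒ + 1/dᵢ → 1/dᵢ = 1/96.88 − 1/333 = 0.0073190 mm⁻¹, so dᵢ ≈ 136.6298 mm.
Magnification m = dᵢ/dₒ = 136.6298/333 ≈ 0.41030.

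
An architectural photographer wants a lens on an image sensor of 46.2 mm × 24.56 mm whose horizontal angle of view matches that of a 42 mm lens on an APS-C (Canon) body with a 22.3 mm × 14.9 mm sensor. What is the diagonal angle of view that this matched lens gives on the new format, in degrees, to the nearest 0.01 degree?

33.47°

Equal horizontal AOV ⇒ f₂ = f₁ · 46.2/22.3 = 42 × 2.07175 ≈ 87.0135 mm.
Sensor diagonal = √(46.2² + 24.56²) = √2737.6336 ≈ 52.3224 mm.
Diagonal AOV on the new format = 2·arctan(52.3224 / (2 × 87.0135)) = 2·arctan(0.30066) ≈ 33.4675°.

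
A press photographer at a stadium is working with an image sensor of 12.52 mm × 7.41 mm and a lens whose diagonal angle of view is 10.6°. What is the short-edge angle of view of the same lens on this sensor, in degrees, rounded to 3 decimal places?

Sensor diagonal = √(12.52² + 7.41²) = √211.6585 ≈ 14.5485 mm.
From the diagonal AOV: f = 14.5485 / (2·tan(5.3°)) = 14.5485 / 0.18553 ≈ 78.4140 mm.
Short-edge AOV = 2·arctan(7.41 / (2 × 78.4140)) = 2·arctan(0.04725) ≈ 5.4103°.

5.410°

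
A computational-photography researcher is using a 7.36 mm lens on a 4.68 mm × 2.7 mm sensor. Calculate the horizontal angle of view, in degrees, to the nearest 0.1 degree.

Angle of view α = 2·arctan(w/2f) with w = 4.68 mm and f = 7.36 mm.
w/2f = 0.31793; arctan(0.31793) ≈ 17.6373°, so α ≈ 35.2745°.

35.3°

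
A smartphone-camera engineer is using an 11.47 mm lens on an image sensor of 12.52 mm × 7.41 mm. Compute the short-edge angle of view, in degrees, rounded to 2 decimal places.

35.80°

Angle of view α = 2·arctan(h/2f) with h = 7.41 mm and f = 11.47 mm.
h/2f = 0.32302; arctan(0.32302) ≈ 17.9013°, so α ≈ 35.8026°.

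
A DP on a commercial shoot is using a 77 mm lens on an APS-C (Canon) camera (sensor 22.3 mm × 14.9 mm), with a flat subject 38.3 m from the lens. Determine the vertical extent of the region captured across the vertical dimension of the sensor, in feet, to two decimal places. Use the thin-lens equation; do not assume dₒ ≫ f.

dₒ: 38.3 m = 38300 mm.
Similar triangles through the lens centre give W/dₒ = h/dᵢ; with 1/f = 1/dₒ + 1/dᵢ this gives W = h·(dₒ − f)/f.
W = 14.9 mm × (38300 − 77) / 77 = 14.9 × 496.4026 ≈ 7396.399 mm = 7396.399/304.8 ft = 24.2664 ft.

24.27 ft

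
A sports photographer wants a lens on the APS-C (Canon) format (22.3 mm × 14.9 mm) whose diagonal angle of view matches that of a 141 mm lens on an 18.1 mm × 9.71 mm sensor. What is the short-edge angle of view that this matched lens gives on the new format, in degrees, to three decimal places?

4.634°

Sensor diagonal = √(18.1² + 9.71²) = √421.8941 ≈ 20.5401 mm.
Sensor diagonal = √(22.3² + 14.9²) = √719.3000 ≈ 26.8198 mm.
Equal diagonal AOV ⇒ f₂ = f₁ · 26.8198/20.5401 = 141 × 1.30573 ≈ 184.1079 mm.
Short-edge AOV on the new format = 2·arctan(14.9 / (2 × 184.1079)) = 2·arctan(0.04047) ≈ 4.6345°.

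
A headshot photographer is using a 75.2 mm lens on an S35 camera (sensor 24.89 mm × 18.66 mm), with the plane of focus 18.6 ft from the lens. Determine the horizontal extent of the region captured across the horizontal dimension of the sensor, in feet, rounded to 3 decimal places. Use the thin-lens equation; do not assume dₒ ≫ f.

dₒ: 18.6 ft × 304.8 mm/ft = 5669.28 mm.
Similar triangles through the lens centre give W/dₒ = w/dᵢ; with 1/f = 1/dₒ + 1/dᵢ this gives W = w·(dₒ − f)/f.
W = 24.89 mm × (5669.28 − 75.2) / 75.2 = 24.89 × 74.3894 ≈ 1851.551 mm = 1851.551/304.8 ft = 6.07464 ft.

6.075 ft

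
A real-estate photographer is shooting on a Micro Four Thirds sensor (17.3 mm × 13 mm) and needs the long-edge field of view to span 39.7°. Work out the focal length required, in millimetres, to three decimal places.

From α = 2·arctan(w/2f) we get f = w / (2·tan(α/2)).
With w = 17.3 mm and α/2 = 19.85°, tan(α/2) ≈ 0.36101, so f ≈ 17.3 / 0.72202 ≈ 23.9607 mm.

23.961 mm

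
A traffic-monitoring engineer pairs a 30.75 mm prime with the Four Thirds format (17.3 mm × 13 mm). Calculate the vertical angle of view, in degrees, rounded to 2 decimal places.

23.87°

Angle of view α = 2·arctan(h/2f) with h = 13 mm and f = 30.75 mm.
h/2f = 0.21138; arctan(0.21138) ≈ 11.9356°, so α ≈ 23.8712°.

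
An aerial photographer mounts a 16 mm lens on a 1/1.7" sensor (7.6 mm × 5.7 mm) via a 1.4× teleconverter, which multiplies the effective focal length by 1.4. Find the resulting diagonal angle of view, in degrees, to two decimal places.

Effective focal length f = 16 × 1.4 = 22.4 mm.
Sensor diagonal = √(7.6² + 5.7²) = √90.2500 ≈ 9.5000 mm.
α = 2·arctan(9.500 / (2 × 22.4)) = 2·arctan(0.21205) ≈ 23.9448°.

23.94°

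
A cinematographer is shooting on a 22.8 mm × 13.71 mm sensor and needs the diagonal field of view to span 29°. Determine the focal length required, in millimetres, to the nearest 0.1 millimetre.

Sensor diagonal = √(22.8² + 13.71²) = √707.8041 ≈ 26.6046 mm.
From α = 2·arctan(d/2f) we get f = d / (2·tan(α/2)).
With d = 26.6046 mm and α/2 = 14.5°, tan(α/2) ≈ 0.25862, so f ≈ 26.6046 / 0.51724 ≈ 51.4362 mm.

51.4 mm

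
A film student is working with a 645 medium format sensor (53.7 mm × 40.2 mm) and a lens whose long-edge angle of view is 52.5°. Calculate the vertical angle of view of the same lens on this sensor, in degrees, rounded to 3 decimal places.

From the long-edge AOV: f = 53.7 / (2·tan(26.25°)) = 53.7 / 0.98629 ≈ 54.4464 mm.
Vertical AOV = 2·arctan(40.2 / (2 × 54.4464)) = 2·arctan(0.36917) ≈ 40.5253°.

40.525°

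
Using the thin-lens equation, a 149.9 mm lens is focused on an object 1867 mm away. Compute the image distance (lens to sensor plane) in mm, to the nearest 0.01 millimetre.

162.99 mm

1/dᵢ = 1/f − 1/dₒ = 1/149.9 − 1/1867 = 0.0061355 mm⁻¹.
dᵢ = 1/0.0061355 ≈ 162.9860 mm.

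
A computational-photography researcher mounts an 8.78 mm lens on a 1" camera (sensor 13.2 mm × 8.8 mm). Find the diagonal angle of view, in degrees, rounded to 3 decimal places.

Sensor diagonal = √(13.2² + 8.8²) = √251.6800 ≈ 15.8644 mm.
Angle of view α = 2·arctan(d/2f) with d = 15.8644 mm and f = 8.78 mm.
d/2f = 0.90344; arctan(0.90344) ≈ 42.0960°, so α ≈ 84.1919°.

84.192°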